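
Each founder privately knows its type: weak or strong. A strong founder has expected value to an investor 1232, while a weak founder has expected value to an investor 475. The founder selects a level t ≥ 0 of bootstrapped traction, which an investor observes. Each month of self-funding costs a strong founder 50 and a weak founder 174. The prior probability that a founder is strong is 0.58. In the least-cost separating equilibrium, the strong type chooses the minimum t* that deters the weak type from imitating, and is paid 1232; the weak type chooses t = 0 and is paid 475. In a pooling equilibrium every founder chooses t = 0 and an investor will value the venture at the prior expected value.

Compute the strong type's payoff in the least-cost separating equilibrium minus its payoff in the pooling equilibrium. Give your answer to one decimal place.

100.4

Least-cost separating signal: t* solves 475 = 1232 − 174·t*, so t* = (1232 − 475)/174 ≈ 4.3506.
Strong type's separating payoff: 1232 − 50 × t* = 1232 − 50 × (1232 − 475)/174 = 1232 − 37850/174 ≈ 1014.471.
Pooling payoff: 0.58 × 1232 + 0.42 × 475 = 914.06.
Difference: 1014.471 − 914.06 = 100.411, i.e. 100.4 to one decimal place.
The strong type prefers to separate.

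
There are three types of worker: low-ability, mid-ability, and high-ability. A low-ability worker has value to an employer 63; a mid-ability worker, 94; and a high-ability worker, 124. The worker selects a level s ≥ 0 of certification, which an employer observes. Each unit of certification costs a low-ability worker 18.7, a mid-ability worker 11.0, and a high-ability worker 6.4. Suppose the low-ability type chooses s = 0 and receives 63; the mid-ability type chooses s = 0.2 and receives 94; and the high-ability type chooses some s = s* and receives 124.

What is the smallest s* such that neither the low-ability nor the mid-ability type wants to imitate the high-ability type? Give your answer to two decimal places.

Mid-ability type (on-path payoff 94 − 11.0×0.2 = 91.8) won't mimic when 91.8 ≥ 124 − 11.0·s*, i.e. s* ≥ 2.93.
Low-ability type (on-path payoff 63) won't mimic when 63 ≥ 124 − 18.7·s*, i.e. s* ≥ 3.26.
Both must hold, so s* = max(3.26, 2.93) = 3.26. The low-ability type's constraint binds.

3.26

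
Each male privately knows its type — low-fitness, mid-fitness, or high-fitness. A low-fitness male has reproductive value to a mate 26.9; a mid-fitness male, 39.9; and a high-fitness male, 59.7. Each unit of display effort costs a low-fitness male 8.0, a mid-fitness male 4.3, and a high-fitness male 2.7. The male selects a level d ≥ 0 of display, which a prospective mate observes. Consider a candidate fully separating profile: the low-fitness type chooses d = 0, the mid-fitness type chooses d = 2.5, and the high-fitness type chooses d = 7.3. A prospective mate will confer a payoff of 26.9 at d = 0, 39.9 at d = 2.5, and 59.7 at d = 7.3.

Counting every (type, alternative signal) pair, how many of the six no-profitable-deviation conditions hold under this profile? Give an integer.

6

Low-fitness (own payoff 26.9): to d=2.5 gives 39.9 − 8.0×2.5 = 19.9 → no gain ✓; to d=7.3 gives 59.7 − 8.0×7.3 = 1.3 → no gain ✓.
High-fitness (own payoff 59.7 − 2.7×7.3 = 39.99): to d=0 gives 26.9 → no gain ✓; to d=2.5 gives 39.9 − 2.7×2.5 = 33.15 → no gain ✓.
Mid-fitness (own payoff 39.9 − 4.3×2.5 = 29.15): to d=0 gives 26.9 → no gain ✓; to d=7.3 gives 59.7 − 4.3×7.3 = 28.31 → no gain ✓.
6 of the 6 constraints hold; this profile is a separating equilibrium.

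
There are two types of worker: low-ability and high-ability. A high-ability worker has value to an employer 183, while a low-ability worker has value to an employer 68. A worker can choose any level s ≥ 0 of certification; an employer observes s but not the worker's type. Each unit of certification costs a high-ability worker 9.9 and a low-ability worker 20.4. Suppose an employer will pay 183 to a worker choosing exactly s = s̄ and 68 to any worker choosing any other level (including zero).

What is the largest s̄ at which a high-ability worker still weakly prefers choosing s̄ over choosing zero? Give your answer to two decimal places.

Choosing s̄ yields the high-ability type 183 − 9.9·s̄; choosing zero yields 68.
The high-ability type is indifferent at 183 − 9.9·s̄ = 68, i.e. s̄ = (183 − 68) / 9.9 ≈ 11.62.
For any s̄ above 11.62 the high-ability type would rather pool at zero, so separation collapses.

11.62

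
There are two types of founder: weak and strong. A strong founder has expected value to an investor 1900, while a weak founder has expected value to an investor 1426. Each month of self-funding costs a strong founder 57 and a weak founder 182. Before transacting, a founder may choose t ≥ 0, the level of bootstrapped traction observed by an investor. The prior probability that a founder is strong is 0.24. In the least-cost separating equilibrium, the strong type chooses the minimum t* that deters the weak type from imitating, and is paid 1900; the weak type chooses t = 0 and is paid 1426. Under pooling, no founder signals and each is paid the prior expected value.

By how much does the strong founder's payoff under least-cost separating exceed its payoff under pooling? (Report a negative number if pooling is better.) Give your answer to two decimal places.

211.79

Least-cost separating signal: t* solves 1426 = 1900 − 182·t*, so t* = (1900 − 1426)/182 ≈ 2.6044.
Strong type's separating payoff: 1900 − 57 × t* = 1900 − 57 × (1900 − 1426)/182 = 1900 − 27018/182 ≈ 1751.5495.
Pooling payoff: 0.24 × 1900 + 0.76 × 1426 = 1539.76.
Difference: 1751.5495 − 1539.76 = 211.7895, i.e. 211.79 to two decimal places.
The strong type prefers to separate.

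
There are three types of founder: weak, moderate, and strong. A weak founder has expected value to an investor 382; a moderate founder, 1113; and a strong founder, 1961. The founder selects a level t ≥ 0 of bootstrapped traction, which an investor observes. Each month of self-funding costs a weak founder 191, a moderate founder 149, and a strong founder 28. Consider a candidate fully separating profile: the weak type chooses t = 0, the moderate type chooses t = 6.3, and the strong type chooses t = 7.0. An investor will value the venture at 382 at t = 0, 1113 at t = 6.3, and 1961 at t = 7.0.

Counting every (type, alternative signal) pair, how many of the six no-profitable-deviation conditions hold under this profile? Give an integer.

3

Weak (own payoff 382): to t=6.3 gives 1113 − 191×6.3 = -90.3 → no gain ✓; to t=7.0 gives 1961 − 191×7.0 = 624 → profitable ✗.
Moderate (own payoff 1113 − 149×6.3 = 174.3): to t=0 gives 382 → profitable ✗; to t=7.0 gives 1961 − 149×7.0 = 918 → profitable ✗.
Strong (own payoff 1961 − 28×7.0 = 1765): to t=0 gives 382 → no gain ✓; to t=6.3 gives 1113 − 28×6.3 = 936.6 → no gain ✓.
3 of the 6 constraints hold; not an equilibrium.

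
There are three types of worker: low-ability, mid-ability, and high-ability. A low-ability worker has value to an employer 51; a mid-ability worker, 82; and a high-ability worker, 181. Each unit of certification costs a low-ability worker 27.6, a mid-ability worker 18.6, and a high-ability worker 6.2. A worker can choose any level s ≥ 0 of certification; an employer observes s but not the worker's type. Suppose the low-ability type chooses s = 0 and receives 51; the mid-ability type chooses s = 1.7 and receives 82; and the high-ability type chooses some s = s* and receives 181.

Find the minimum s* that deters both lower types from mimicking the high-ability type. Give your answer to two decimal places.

7.02

Low-ability type (on-path payoff 51) won't mimic when 51 ≥ 181 − 27.6·s*, i.e. s* ≥ 4.71.
Mid-ability type (on-path payoff 82 − 18.6×1.7 = 50.38) won't mimic when 50.38 ≥ 181 − 18.6·s*, i.e. s* ≥ 7.02.
Both must hold, so s* = max(4.71, 7.02) = 7.02. The mid-ability type's constraint binds.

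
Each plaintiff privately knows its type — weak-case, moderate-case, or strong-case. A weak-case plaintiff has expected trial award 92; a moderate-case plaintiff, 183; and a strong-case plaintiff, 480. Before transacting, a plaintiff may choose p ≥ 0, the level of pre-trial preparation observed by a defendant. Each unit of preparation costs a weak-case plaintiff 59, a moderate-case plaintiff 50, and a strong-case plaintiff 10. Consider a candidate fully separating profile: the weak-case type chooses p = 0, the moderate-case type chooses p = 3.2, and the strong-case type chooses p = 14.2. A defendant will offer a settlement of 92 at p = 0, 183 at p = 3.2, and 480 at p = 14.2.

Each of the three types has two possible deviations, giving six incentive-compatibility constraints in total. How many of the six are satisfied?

Weak-case (own payoff 92): to p=3.2 gives 183 − 59×3.2 = -5.8 → no gain ✓; to p=14.2 gives 480 − 59×14.2 = -357.8 → no gain ✓.
Strong-case (own payoff 480 − 10×14.2 = 338): to p=0 gives 92 → no gain ✓; to p=3.2 gives 183 − 10×3.2 = 151 → no gain ✓.
Moderate-case (own payoff 183 − 50×3.2 = 23): to p=0 gives 92 → profitable ✗; to p=14.2 gives 480 − 50×14.2 = -230 → no gain ✓.
5 of the 6 constraints hold; not an equilibrium.

5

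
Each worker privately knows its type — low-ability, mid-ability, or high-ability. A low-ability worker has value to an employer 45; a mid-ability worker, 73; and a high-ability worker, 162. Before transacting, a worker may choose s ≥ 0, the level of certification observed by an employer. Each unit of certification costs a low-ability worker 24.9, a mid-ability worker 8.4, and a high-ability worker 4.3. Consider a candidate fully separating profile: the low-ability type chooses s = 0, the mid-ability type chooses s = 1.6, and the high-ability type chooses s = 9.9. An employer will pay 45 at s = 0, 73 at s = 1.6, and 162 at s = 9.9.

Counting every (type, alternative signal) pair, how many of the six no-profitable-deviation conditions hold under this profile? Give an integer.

5

High-ability (own payoff 162 − 4.3×9.9 = 119.43): to s=0 gives 45 → no gain ✓; to s=1.6 gives 73 − 4.3×1.6 = 66.12 → no gain ✓.
Low-ability (own payoff 45): to s=1.6 gives 73 − 24.9×1.6 = 33.16 → no gain ✓; to s=9.9 gives 162 − 24.9×9.9 = -84.51 → no gain ✓.
Mid-ability (own payoff 73 − 8.4×1.6 = 59.56): to s=0 gives 45 → no gain ✓; to s=9.9 gives 162 − 8.4×9.9 = 78.84 → profitable ✗.
5 of the 6 constraints hold; not an equilibrium.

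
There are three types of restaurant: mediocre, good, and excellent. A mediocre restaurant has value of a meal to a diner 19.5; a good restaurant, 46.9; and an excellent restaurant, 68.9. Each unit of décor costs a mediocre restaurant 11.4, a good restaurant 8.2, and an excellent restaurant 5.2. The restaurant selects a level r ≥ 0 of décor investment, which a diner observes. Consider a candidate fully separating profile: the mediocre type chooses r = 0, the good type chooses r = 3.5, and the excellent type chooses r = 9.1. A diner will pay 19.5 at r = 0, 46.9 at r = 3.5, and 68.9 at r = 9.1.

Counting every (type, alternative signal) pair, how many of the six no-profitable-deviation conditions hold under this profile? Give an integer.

Mediocre (own payoff 19.5): to r=3.5 gives 46.9 − 11.4×3.5 = 7 → no gain ✓; to r=9.1 gives 68.9 − 11.4×9.1 = -34.84 → no gain ✓.
Excellent (own payoff 68.9 − 5.2×9.1 = 21.58): to r=0 gives 19.5 → no gain ✓; to r=3.5 gives 46.9 − 5.2×3.5 = 28.7 → profitable ✗.
Good (own payoff 46.9 − 8.2×3.5 = 18.2): to r=0 gives 19.5 → profitable ✗; to r=9.1 gives 68.9 − 8.2×9.1 = -5.72 → no gain ✓.
4 of the 6 constraints hold; not an equilibrium.

4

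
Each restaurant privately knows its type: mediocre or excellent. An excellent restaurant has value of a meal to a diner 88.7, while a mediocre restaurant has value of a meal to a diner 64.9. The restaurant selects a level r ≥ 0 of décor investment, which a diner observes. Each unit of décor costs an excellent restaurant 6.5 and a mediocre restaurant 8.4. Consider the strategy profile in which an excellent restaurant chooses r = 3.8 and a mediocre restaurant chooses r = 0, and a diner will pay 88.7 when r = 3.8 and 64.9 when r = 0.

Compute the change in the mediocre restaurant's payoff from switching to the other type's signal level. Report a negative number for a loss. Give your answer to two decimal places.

Playing r = 0 the mediocre restaurant receives 64.9.
Deviating to r = 3.8 brings payment 88.7 at cost 8.4 × 3.8 = 31.92, netting 56.78.
Gain from deviating: 56.78 − 64.9 = -8.12.
The gain is negative, so the mediocre type's incentive-compatibility constraint is satisfied.

-8.12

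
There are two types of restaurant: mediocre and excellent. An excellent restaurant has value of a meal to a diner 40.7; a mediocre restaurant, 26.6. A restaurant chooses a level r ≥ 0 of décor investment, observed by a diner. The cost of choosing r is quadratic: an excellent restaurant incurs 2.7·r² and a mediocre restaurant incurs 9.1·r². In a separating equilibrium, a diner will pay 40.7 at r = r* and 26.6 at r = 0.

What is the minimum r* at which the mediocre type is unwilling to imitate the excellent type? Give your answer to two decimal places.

The mediocre type at r = 0 receives 26.6; imitating at r* yields 40.7 − 9.1·r*².
Indifference: 26.6 = 40.7 − 9.1·r*², so r*² = (40.7 − 26.6) / 9.1 ≈ 1.5495.
r* = √1.5495 ≈ 1.24.

1.24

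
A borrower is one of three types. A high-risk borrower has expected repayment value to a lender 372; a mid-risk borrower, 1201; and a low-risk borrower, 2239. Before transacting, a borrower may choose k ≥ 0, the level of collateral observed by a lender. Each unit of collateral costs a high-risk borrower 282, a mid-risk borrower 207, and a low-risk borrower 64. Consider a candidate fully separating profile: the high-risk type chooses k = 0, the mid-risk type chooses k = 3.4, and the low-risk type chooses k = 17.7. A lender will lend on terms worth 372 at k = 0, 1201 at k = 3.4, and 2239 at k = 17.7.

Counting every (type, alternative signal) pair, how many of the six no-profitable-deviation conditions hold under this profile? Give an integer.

Low-risk (own payoff 2239 − 64×17.7 = 1106.2): to k=0 gives 372 → no gain ✓; to k=3.4 gives 1201 − 64×3.4 = 983.4 → no gain ✓.
High-risk (own payoff 372): to k=3.4 gives 1201 − 282×3.4 = 242.2 → no gain ✓; to k=17.7 gives 2239 − 282×17.7 = -2752.4 → no gain ✓.
Mid-risk (own payoff 1201 − 207×3.4 = 497.2): to k=0 gives 372 → no gain ✓; to k=17.7 gives 2239 − 207×17.7 = -1424.9 → no gain ✓.
6 of the 6 constraints hold; this profile is a separating equilibrium.

6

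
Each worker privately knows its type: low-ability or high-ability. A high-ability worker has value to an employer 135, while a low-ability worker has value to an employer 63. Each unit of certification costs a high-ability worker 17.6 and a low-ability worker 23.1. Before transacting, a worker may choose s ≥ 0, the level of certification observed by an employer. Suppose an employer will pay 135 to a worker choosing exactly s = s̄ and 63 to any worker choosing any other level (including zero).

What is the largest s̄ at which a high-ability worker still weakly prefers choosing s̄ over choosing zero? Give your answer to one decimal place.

Choosing s̄ yields the high-ability type 135 − 17.6·s̄; choosing zero yields 63.
The high-ability type is indifferent at 135 − 17.6·s̄ = 63, i.e. s̄ = (135 − 63) / 17.6 ≈ 4.1.
For any s̄ above 4.1 the high-ability type would rather pool at zero, so separation collapses.

4.1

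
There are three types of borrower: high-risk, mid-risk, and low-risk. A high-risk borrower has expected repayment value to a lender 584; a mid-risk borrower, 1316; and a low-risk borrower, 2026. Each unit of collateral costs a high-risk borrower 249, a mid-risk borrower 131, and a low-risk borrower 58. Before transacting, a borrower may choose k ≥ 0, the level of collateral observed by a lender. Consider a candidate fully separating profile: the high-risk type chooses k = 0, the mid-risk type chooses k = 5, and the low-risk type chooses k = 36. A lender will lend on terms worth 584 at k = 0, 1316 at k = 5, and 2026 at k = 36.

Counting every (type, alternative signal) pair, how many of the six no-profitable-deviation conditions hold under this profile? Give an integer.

Low-risk (own payoff 2026 − 58×36 = -62): to k=0 gives 584 → profitable ✗; to k=5 gives 1316 − 58×5 = 1026 → profitable ✗.
Mid-risk (own payoff 1316 − 131×5 = 661): to k=0 gives 584 → no gain ✓; to k=36 gives 2026 − 131×36 = -2690 → no gain ✓.
High-risk (own payoff 584): to k=5 gives 1316 − 249×5 = 71 → no gain ✓; to k=36 gives 2026 − 249×36 = -6938 → no gain ✓.
4 of the 6 constraints hold; not an equilibrium.

4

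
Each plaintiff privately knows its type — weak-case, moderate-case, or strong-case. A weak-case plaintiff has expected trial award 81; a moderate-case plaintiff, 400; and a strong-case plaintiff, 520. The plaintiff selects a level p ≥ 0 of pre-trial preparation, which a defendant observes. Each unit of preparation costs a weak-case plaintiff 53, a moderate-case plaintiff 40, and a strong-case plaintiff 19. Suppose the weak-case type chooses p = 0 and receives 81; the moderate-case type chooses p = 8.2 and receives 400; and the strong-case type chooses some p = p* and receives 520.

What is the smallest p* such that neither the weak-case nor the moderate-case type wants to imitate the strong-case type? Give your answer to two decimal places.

Moderate-case type (on-path payoff 400 − 40×8.2 = 72) won't mimic when 72 ≥ 520 − 40·p*, i.e. p* ≥ 11.20.
Weak-case type (on-path payoff 81) won't mimic when 81 ≥ 520 − 53·p*, i.e. p* ≥ 8.28.
Both must hold, so p* = max(8.28, 11.20) = 11.20. The moderate-case type's constraint binds.

11.20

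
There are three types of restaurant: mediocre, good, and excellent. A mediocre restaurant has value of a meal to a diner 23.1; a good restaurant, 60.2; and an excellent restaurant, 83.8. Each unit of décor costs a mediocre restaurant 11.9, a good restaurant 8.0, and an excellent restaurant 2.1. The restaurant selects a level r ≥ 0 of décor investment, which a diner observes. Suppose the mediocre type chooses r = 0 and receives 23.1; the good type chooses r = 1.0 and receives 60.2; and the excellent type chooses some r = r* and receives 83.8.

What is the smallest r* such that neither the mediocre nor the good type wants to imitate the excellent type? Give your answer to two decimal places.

5.10

Mediocre type (on-path payoff 23.1) won't mimic when 23.1 ≥ 83.8 − 11.9·r*, i.e. r* ≥ 5.10.
Good type (on-path payoff 60.2 − 8.0×1.0 = 52.2) won't mimic when 52.2 ≥ 83.8 − 8.0·r*, i.e. r* ≥ 3.95.
Both must hold, so r* = max(5.10, 3.95) = 5.10. The mediocre type's constraint binds.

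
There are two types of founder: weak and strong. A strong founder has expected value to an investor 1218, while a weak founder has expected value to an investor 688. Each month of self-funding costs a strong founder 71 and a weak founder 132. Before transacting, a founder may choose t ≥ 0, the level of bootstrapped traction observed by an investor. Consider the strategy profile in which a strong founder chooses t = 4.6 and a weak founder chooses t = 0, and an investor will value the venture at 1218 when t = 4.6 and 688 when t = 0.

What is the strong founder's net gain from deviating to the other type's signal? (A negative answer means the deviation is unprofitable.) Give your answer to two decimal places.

-203.40

Playing t = 4.6 the strong founder receives 1218 − 71 × 4.6 = 891.4.
Deviating to t = 0 yields 688 instead.
Gain from deviating: 688 − 891.4 = -203.40.
The gain is negative, so the strong type's incentive-compatibility constraint is satisfied.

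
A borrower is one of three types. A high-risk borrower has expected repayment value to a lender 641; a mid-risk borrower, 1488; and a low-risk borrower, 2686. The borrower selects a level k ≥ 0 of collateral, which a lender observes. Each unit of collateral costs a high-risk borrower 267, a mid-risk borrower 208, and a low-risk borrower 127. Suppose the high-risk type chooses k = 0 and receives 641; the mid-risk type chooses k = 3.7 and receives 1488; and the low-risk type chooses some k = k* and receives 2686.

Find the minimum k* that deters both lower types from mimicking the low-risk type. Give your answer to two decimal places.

9.46

High-risk type (on-path payoff 641) won't mimic when 641 ≥ 2686 − 267·k*, i.e. k* ≥ 7.66.
Mid-risk type (on-path payoff 1488 − 208×3.7 = 718.4) won't mimic when 718.4 ≥ 2686 − 208·k*, i.e. k* ≥ 9.46.
Both must hold, so k* = max(7.66, 9.46) = 9.46. The mid-risk type's constraint binds.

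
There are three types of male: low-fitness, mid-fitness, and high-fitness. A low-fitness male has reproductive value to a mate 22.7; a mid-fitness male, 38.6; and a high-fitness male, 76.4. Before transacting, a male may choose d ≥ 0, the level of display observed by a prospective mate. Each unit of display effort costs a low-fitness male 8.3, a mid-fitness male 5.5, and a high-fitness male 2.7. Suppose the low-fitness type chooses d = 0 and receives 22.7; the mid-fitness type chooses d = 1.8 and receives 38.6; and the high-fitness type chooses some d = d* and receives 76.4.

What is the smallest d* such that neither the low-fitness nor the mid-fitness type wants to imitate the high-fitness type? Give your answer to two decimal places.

Mid-fitness type (on-path payoff 38.6 − 5.5×1.8 = 28.7) won't mimic when 28.7 ≥ 76.4 − 5.5·d*, i.e. d* ≥ 8.67.
Low-fitness type (on-path payoff 22.7) won't mimic when 22.7 ≥ 76.4 − 8.3·d*, i.e. d* ≥ 6.47.
Both must hold, so d* = max(6.47, 8.67) = 8.67. The mid-fitness type's constraint binds.

8.67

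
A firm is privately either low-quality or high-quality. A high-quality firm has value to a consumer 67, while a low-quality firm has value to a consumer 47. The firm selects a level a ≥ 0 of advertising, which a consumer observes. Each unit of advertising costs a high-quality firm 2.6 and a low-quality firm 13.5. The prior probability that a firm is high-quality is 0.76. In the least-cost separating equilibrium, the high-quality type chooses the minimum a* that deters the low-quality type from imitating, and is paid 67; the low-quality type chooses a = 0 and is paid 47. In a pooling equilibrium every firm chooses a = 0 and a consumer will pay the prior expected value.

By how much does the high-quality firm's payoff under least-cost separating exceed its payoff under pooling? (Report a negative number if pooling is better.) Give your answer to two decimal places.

Least-cost separating signal: a* solves 47 = 67 − 13.5·a*, so a* = (67 − 47)/13.5 ≈ 1.4815.
High-quality type's separating payoff: 67 − 2.6 × a* = 67 − 2.6 × (67 − 47)/13.5 = 67 − 52/13.5 ≈ 63.1481.
Pooling payoff: 0.76 × 67 + 0.24 × 47 = 62.2.
Difference: 63.1481 − 62.2 = 0.9481, i.e. 0.95 to two decimal places.
The high-quality type prefers to separate.

0.95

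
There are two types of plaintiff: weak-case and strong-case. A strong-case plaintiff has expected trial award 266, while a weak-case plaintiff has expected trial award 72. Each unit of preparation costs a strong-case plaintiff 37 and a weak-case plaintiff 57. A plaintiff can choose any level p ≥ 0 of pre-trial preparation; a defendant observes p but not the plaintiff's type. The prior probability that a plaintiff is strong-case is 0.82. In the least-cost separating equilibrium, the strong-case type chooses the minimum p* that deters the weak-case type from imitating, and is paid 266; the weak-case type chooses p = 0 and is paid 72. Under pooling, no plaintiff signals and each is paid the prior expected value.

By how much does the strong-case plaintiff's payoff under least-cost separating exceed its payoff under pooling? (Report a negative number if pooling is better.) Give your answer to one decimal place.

Least-cost separating signal: p* solves 72 = 266 − 57·p*, so p* = (266 − 72)/57 ≈ 3.4035.
Strong-case type's separating payoff: 266 − 37 × p* = 266 − 37 × (266 − 72)/57 = 266 − 7178/57 ≈ 140.070.
Pooling payoff: 0.82 × 266 + 0.18 × 72 = 231.08.
Difference: 140.070 − 231.08 = -91.01, i.e. -91.0 to one decimal place.
The strong-case type would prefer the pooling outcome.

-91.0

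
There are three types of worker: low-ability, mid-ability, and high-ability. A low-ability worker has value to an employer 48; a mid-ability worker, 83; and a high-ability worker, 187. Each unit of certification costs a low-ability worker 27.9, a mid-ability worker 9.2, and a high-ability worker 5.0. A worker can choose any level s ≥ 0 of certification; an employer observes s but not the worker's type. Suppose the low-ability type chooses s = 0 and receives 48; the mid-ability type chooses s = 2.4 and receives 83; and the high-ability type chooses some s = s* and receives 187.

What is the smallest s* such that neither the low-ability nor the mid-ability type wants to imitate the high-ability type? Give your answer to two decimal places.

Low-ability type (on-path payoff 48) won't mimic when 48 ≥ 187 − 27.9·s*, i.e. s* ≥ 4.98.
Mid-ability type (on-path payoff 83 − 9.2×2.4 = 60.92) won't mimic when 60.92 ≥ 187 − 9.2·s*, i.e. s* ≥ 13.70.
Both must hold, so s* = max(4.98, 13.70) = 13.70. The mid-ability type's constraint binds.

13.70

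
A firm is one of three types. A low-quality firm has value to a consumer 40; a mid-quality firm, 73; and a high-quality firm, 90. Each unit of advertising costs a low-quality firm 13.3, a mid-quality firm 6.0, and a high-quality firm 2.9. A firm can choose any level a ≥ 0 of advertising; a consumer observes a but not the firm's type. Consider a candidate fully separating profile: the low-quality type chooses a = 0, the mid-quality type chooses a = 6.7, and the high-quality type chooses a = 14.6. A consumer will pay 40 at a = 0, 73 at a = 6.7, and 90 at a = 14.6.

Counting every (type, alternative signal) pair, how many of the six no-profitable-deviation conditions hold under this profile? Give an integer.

High-quality (own payoff 90 − 2.9×14.6 = 47.66): to a=0 gives 40 → no gain ✓; to a=6.7 gives 73 − 2.9×6.7 = 53.57 → profitable ✗.
Mid-quality (own payoff 73 − 6.0×6.7 = 32.8): to a=0 gives 40 → profitable ✗; to a=14.6 gives 90 − 6.0×14.6 = 2.4 → no gain ✓.
Low-quality (own payoff 40): to a=6.7 gives 73 − 13.3×6.7 = -16.11 → no gain ✓; to a=14.6 gives 90 − 13.3×14.6 = -104.18 → no gain ✓.
4 of the 6 constraints hold; not an equilibrium.

4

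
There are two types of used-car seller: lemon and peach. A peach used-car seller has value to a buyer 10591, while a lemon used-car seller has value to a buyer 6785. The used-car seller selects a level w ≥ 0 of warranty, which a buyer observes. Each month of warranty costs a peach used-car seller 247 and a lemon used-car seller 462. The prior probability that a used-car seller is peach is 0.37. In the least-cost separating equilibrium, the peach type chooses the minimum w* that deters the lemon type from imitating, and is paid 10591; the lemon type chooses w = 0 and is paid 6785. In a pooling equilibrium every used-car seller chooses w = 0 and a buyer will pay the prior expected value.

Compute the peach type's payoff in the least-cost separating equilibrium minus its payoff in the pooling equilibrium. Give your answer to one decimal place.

Least-cost separating signal: w* solves 6785 = 10591 − 462·w*, so w* = (10591 − 6785)/462 ≈ 8.2381.
Peach type's separating payoff: 10591 − 247 × w* = 10591 − 247 × (10591 − 6785)/462 = 10591 − 940082/462 ≈ 8556.190.
Pooling payoff: 0.37 × 10591 + 0.63 × 6785 = 8193.22.
Difference: 8556.190 − 8193.22 = 362.97, i.e. 363.0 to one decimal place.
The peach type prefers to separate.

363.0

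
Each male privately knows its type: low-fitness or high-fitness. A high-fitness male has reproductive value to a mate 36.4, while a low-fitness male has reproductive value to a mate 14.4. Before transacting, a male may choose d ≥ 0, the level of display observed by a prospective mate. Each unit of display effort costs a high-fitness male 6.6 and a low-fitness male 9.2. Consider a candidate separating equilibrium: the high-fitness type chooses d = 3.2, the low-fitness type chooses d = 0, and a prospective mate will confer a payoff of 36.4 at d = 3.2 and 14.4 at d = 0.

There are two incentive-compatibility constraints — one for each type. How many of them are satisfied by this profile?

2

High-fitness type: signal → 36.4 − 6.6 × 3.2 = 15.28; deviate to 0 → 14.4. IC holds (15.28 ≥ 14.4).
Low-fitness type: stay at 0 → 14.4; mimic → 36.4 − 9.2 × 3.2 = 6.96. IC holds (14.4 ≥ 6.96).
2 of 2 constraints hold, so this is a separating equilibrium.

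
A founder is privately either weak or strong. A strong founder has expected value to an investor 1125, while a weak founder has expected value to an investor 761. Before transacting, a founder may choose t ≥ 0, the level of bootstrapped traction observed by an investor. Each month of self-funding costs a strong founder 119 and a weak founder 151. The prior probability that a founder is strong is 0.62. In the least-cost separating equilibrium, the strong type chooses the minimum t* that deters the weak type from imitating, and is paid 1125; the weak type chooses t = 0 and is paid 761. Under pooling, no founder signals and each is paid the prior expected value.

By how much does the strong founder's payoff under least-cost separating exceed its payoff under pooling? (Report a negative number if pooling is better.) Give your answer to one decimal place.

-148.5

Least-cost separating signal: t* solves 761 = 1125 − 151·t*, so t* = (1125 − 761)/151 ≈ 2.4106.
Strong type's separating payoff: 1125 − 119 × t* = 1125 − 119 × (1125 − 761)/151 = 1125 − 43316/151 ≈ 838.139.
Pooling payoff: 0.62 × 1125 + 0.38 × 761 = 986.68.
Difference: 838.139 − 986.68 = -148.541, i.e. -148.5 to one decimal place.
The strong type would prefer the pooling outcome.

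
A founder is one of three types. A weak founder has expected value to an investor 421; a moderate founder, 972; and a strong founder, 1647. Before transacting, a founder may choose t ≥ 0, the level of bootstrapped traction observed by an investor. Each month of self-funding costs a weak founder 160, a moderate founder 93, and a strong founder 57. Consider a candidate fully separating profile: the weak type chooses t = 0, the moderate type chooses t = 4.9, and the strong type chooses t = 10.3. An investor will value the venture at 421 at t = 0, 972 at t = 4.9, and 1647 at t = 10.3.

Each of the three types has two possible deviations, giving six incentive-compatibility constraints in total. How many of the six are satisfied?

5

Strong (own payoff 1647 − 57×10.3 = 1059.9): to t=0 gives 421 → no gain ✓; to t=4.9 gives 972 − 57×4.9 = 692.7 → no gain ✓.
Weak (own payoff 421): to t=4.9 gives 972 − 160×4.9 = 188 → no gain ✓; to t=10.3 gives 1647 − 160×10.3 = -1 → no gain ✓.
Moderate (own payoff 972 − 93×4.9 = 516.3): to t=0 gives 421 → no gain ✓; to t=10.3 gives 1647 − 93×10.3 = 689.1 → profitable ✗.
5 of the 6 constraints hold; not an equilibrium.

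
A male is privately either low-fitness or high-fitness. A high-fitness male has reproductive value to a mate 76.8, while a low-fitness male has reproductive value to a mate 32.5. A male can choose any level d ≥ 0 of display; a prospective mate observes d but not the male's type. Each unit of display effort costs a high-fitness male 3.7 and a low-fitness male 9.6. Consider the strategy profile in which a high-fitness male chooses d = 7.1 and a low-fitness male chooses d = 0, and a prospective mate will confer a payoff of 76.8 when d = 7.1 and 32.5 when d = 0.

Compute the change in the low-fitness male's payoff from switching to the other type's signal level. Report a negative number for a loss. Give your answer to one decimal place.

Playing d = 0 the low-fitness male receives 32.5.
Deviating to d = 7.1 brings payment 76.8 at cost 9.6 × 7.1 = 68.16, netting 8.64.
Gain from deviating: 8.64 − 32.5 = -23.86, i.e. -23.9 to one decimal place.
The gain is negative, so the low-fitness type's incentive-compatibility constraint is satisfied.

-23.9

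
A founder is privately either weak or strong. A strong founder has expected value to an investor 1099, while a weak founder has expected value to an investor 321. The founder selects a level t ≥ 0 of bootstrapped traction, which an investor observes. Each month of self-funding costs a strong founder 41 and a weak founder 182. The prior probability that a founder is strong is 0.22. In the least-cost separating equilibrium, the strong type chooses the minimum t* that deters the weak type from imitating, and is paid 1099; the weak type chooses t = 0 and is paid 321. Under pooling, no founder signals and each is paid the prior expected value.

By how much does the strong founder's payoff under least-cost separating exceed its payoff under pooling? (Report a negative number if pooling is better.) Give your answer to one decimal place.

431.6

Least-cost separating signal: t* solves 321 = 1099 − 182·t*, so t* = (1099 − 321)/182 ≈ 4.2747.
Strong type's separating payoff: 1099 − 41 × t* = 1099 − 41 × (1099 − 321)/182 = 1099 − 31898/182 ≈ 923.736.
Pooling payoff: 0.22 × 1099 + 0.78 × 321 = 492.16.
Difference: 923.736 − 492.16 = 431.576, i.e. 431.6 to one decimal place.
The strong type prefers to separate.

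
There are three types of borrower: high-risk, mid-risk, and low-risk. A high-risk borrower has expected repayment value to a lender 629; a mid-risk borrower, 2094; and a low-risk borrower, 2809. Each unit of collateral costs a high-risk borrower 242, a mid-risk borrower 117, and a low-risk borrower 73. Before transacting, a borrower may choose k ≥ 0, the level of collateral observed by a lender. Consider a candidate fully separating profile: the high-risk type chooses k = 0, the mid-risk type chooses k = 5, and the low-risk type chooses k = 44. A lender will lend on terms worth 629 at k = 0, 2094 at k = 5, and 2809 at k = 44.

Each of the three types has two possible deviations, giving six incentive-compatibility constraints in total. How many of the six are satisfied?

3

High-risk (own payoff 629): to k=5 gives 2094 − 242×5 = 884 → profitable ✗; to k=44 gives 2809 − 242×44 = -7839 → no gain ✓.
Low-risk (own payoff 2809 − 73×44 = -403): to k=0 gives 629 → profitable ✗; to k=5 gives 2094 − 73×5 = 1729 → profitable ✗.
Mid-risk (own payoff 2094 − 117×5 = 1509): to k=0 gives 629 → no gain ✓; to k=44 gives 2809 − 117×44 = -2339 → no gain ✓.
3 of the 6 constraints hold; not an equilibrium.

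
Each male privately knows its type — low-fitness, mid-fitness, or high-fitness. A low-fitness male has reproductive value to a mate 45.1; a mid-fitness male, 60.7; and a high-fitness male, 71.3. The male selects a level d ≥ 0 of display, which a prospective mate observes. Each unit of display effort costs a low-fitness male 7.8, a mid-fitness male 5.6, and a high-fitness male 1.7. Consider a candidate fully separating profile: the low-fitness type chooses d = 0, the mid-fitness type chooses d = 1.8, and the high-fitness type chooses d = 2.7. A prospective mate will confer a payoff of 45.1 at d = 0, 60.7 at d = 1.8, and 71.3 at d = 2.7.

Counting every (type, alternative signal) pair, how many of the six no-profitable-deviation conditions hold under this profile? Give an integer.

3

Low-fitness (own payoff 45.1): to d=1.8 gives 60.7 − 7.8×1.8 = 46.66 → profitable ✗; to d=2.7 gives 71.3 − 7.8×2.7 = 50.24 → profitable ✗.
Mid-fitness (own payoff 60.7 − 5.6×1.8 = 50.62): to d=0 gives 45.1 → no gain ✓; to d=2.7 gives 71.3 − 5.6×2.7 = 56.18 → profitable ✗.
High-fitness (own payoff 71.3 − 1.7×2.7 = 66.71): to d=0 gives 45.1 → no gain ✓; to d=1.8 gives 60.7 − 1.7×1.8 = 57.64 → no gain ✓.
3 of the 6 constraints hold; not an equilibrium.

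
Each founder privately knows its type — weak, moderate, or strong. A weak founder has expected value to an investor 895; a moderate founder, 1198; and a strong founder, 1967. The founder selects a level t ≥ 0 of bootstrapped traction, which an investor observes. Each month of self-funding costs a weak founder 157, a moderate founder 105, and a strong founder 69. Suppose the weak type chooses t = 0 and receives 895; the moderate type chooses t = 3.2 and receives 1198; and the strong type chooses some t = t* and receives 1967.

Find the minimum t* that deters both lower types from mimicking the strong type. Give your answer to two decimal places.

Moderate type (on-path payoff 1198 − 105×3.2 = 862) won't mimic when 862 ≥ 1967 − 105·t*, i.e. t* ≥ 10.52.
Weak type (on-path payoff 895) won't mimic when 895 ≥ 1967 − 157·t*, i.e. t* ≥ 6.83.
Both must hold, so t* = max(6.83, 10.52) = 10.52. The moderate type's constraint binds.

10.52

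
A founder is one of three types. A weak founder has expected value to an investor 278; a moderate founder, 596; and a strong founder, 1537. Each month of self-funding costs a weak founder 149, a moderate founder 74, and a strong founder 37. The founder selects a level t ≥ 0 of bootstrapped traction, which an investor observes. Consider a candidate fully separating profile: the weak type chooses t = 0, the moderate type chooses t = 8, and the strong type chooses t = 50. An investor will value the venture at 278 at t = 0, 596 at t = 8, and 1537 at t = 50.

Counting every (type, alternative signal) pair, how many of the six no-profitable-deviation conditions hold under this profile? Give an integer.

3

Weak (own payoff 278): to t=8 gives 596 − 149×8 = -596 → no gain ✓; to t=50 gives 1537 − 149×50 = -5913 → no gain ✓.
Moderate (own payoff 596 − 74×8 = 4): to t=0 gives 278 → profitable ✗; to t=50 gives 1537 − 74×50 = -2163 → no gain ✓.
Strong (own payoff 1537 − 37×50 = -313): to t=0 gives 278 → profitable ✗; to t=8 gives 596 − 37×8 = 300 → profitable ✗.
3 of the 6 constraints hold; not an equilibrium.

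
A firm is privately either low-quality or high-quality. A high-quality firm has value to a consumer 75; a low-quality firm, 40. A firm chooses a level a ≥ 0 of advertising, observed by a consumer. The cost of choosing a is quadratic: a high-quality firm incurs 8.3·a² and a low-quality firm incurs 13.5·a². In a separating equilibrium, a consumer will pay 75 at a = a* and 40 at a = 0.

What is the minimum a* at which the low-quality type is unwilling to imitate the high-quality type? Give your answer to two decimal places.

1.61

The low-quality type at a = 0 receives 40; imitating at a* yields 75 − 13.5·a*².
Indifference: 40 = 75 − 13.5·a*², so a*² = (75 − 40) / 13.5 ≈ 2.5926.
a* = √2.5926 ≈ 1.61.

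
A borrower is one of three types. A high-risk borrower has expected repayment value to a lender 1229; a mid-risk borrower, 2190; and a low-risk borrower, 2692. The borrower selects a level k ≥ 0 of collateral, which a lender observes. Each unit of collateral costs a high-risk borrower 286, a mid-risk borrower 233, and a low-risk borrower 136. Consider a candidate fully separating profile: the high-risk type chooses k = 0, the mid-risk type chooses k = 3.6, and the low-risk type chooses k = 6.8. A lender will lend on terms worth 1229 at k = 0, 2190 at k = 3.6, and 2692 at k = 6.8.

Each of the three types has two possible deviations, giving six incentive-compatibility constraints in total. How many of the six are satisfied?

Mid-risk (own payoff 2190 − 233×3.6 = 1351.2): to k=0 gives 1229 → no gain ✓; to k=6.8 gives 2692 − 233×6.8 = 1107.6 → no gain ✓.
High-risk (own payoff 1229): to k=3.6 gives 2190 − 286×3.6 = 1160.4 → no gain ✓; to k=6.8 gives 2692 − 286×6.8 = 747.2 → no gain ✓.
Low-risk (own payoff 2692 − 136×6.8 = 1767.2): to k=0 gives 1229 → no gain ✓; to k=3.6 gives 2190 − 136×3.6 = 1700.4 → no gain ✓.
6 of the 6 constraints hold; this profile is a separating equilibrium.

6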